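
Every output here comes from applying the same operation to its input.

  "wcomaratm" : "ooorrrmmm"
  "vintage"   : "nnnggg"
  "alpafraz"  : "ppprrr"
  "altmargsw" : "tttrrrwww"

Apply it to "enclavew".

What's happening: keep one character in every 3, starting at position 3 (positions 3rd, 6th, 9th, ...), then repeat every character 3 times.
"enclavew" → "cv" → "cccvvv".

cccvvv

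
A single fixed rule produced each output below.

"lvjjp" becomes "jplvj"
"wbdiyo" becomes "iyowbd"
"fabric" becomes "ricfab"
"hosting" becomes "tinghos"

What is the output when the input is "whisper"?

sperwhi

The transformation: move the first 3 characters to the end (rotate left by 3).
"whisper" → "sperwhi".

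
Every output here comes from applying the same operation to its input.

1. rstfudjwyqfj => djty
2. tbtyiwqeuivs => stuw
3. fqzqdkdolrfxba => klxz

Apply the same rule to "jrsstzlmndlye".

In each case the input is transformed by: keep one character in every 3, starting at position 3 (positions 3rd, 6th, 9th, ...), then sort the characters into alphabetical order.
For "jrsstzlmndlye" the result is "nsyz".

nsyz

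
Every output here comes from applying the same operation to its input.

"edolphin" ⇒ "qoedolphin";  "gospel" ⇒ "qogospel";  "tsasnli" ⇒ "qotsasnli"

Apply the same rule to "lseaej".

qolseaej

Rule — prepend "qo".
Applying that to "lseaej" gives "qolseaej".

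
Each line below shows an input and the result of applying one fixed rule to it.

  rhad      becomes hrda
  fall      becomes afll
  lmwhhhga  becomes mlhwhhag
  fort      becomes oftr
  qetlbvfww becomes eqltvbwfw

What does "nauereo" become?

aneuero

Looking at the pairs, the operation is to swap each adjacent pair of characters (1↔2, 3↔4, ...).
Doing the same to "nauereo": "aneuero".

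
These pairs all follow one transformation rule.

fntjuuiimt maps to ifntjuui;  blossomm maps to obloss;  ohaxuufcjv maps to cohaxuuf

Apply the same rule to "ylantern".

The rule is to delete the last 2 characters, then move the last character to the front.
Starting from "ylantern": after the first operation, "ylante"; after the second, "eylant".

eylant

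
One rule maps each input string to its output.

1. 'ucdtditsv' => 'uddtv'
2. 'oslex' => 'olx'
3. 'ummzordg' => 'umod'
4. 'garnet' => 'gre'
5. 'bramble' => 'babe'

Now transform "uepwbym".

upbm

What's happening: keep every other character starting from the first (positions 1st, 3rd, 5th, ...).
"uepwbym" → "upbm".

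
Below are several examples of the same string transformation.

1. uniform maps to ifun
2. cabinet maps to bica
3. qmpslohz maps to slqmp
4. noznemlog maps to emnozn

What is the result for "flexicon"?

xifle

The rule is to delete the last 3 characters, then move the last 2 characters to the front (rotate right by 2).
Applying both steps to "flexicon": "flexi", then "xifle".
(Check on "noznemlog": → "noznem" → "emnozn" ✓)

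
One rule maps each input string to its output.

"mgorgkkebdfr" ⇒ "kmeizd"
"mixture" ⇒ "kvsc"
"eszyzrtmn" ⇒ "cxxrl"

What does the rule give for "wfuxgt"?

use

The transformation: keep every other character starting from the first (positions 1st, 3rd, 5th, ...), then shift every letter 2 places backward in the alphabet (wrapping around).
For "wfuxgt", step one produces "wug"; step two turns that into "use".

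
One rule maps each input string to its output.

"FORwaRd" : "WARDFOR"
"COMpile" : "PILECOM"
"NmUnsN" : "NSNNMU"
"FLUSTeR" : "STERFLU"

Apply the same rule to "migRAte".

What's happening: move the first 3 characters to the end (rotate left by 3), then convert every letter to uppercase.
"migRAte" → "RAtemig" → "RATEMIG".

RATEMIG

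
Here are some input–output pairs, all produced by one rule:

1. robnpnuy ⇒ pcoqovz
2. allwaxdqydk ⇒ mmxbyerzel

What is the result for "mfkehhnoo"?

Rule — shift every letter 1 place forward in the alphabet (wrapping around), then delete the first character.
Working it through for "mfkehhnoo": intermediate "nglfiiopp", final "glfiiopp".
(Check on "robnpnuy": → "spcoqovz" → "pcoqovz" ✓)

glfiiopp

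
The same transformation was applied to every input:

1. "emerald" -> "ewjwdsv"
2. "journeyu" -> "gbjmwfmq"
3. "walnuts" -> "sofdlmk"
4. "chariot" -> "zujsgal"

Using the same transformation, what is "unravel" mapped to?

fmsjwnd

What's happening: shift every letter 8 places backward in the alphabet (wrapping around), then swap each adjacent pair of characters (1↔2, 3↔4, ...).
Starting from "unravel": after the first operation, "mfjsnwd"; after the second, "fmsjwnd".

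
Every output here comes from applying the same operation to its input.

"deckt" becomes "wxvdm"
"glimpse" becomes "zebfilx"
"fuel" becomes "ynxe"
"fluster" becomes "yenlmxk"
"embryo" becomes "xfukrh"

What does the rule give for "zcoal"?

svhte

The rule is to shift every letter 7 places backward in the alphabet (wrapping around).
"zcoal" → "svhte".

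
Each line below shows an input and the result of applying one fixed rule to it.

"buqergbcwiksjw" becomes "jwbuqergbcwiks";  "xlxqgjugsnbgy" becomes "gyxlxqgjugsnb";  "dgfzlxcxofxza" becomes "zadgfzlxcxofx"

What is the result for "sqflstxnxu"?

The transformation: move the last 2 characters to the front (rotate right by 2).
Doing the same to "sqflstxnxu": "xusqflstxn".

xusqflstxn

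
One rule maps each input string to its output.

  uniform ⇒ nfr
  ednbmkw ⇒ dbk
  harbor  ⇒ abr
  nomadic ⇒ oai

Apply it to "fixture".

itr

The transformation: keep every other character starting from the second (positions 2nd, 4th, 6th, ...).
Applying that to "fixture" gives "itr".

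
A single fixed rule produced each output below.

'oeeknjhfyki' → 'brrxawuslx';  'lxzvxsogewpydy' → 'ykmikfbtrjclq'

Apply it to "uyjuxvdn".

The rule is to delete the last character, then shift every letter 13 places forward in the alphabet (wrapping around) — i.e. ROT13.
Starting from "uyjuxvdn": after the first operation, "uyjuxvd"; after the second, "hlwhkiq".

hlwhkiq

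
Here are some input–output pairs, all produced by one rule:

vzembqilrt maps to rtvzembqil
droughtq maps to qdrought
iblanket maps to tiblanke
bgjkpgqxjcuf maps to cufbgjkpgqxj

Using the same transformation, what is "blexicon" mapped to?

The transformation: swap the front and back halves of the string, then move the first 3 characters to the end (rotate left by 3).
"blexicon" → "iconblex" → "nblexico".
(Check on "vzembqilrt": → "qilrtvzemb" → "rtvzembqil" ✓)

nblexico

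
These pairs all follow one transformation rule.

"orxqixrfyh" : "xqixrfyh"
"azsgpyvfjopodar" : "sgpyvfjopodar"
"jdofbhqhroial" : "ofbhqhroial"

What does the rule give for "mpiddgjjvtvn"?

In each case the input is transformed by: delete the first 2 characters.
Applying that to "mpiddgjjvtvn" gives "iddgjjvtvn".

iddgjjvtvn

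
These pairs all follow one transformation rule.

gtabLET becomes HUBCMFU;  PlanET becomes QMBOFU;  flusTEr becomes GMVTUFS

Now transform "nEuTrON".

The pattern: shift every letter 1 place forward in the alphabet (wrapping around), then convert every letter to uppercase.
Applying both steps to "nEuTrON": "oFvUsPO", then "OFVUSPO".

OFVUSPO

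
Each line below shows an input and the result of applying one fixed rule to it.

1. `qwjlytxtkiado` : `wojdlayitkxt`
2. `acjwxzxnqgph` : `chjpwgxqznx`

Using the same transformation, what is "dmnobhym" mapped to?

mmnyohb

Each output is the input with this applied: delete the first character, then take characters alternately from the front and the back (1st, last, 2nd, 2nd-last, ...).
Starting from "dmnobhym": after the first operation, "mnobhym"; after the second, "mmnyohb".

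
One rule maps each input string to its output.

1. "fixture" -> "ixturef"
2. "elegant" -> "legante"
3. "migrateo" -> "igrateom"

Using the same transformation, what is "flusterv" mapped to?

Each output is the input with this applied: move the first character to the end.
For "flusterv" the result is "lustervf".

lustervf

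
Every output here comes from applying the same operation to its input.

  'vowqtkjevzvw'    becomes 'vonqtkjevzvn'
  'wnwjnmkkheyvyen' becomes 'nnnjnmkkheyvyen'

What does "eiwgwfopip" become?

In each case the input is transformed by: replace every "w" with "n".
For "eiwgwfopip" the result is "eingnfopip".

eingnfopip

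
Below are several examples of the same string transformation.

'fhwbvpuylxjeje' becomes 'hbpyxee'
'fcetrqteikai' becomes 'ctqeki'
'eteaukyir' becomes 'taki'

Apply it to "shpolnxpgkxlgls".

In each case the input is transformed by: keep every other character starting from the second (positions 2nd, 4th, 6th, ...).
So "shpolnxpgkxlgls" becomes "honpkll".

honpkll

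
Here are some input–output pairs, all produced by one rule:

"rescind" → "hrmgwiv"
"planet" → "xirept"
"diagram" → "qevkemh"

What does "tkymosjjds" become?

The transformation: shift every letter 4 places forward in the alphabet (wrapping around), then reverse the string.
Starting from "tkymosjjds": after the first operation, "xocqswnnhw"; after the second, "whnnwsqcox".

whnnwsqcox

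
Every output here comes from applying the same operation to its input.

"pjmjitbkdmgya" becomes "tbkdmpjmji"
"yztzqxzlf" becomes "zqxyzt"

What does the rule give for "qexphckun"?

phcqex

What's happening: delete the last 3 characters, then swap the front and back halves of the string.
"qexphckun" → "qexphc" → "phcqex".
(Check on "pjmjitbkdmgya": → "pjmjitbkdm" → "tbkdmpjmji" ✓)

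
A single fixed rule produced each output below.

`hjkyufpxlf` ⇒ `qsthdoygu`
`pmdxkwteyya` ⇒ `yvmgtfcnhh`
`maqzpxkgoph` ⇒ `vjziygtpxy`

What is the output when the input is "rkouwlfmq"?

atxdfuov

Rule — delete the last character, then shift every letter 9 places forward in the alphabet (wrapping around).
On "rkouwlfmq": the first step gives "rkouwlfm", and the second then gives "atxdfuov".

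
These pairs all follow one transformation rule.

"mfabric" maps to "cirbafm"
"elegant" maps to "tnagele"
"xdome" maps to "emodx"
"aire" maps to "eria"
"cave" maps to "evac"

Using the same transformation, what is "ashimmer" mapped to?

Rule — reverse the string.
For "ashimmer" the result is "remmihsa".

remmihsa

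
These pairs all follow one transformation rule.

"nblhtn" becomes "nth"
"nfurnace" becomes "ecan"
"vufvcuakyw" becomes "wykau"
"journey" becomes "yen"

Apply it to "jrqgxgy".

ygx

Rule — take characters alternately from the front and the back (1st, last, 2nd, 2nd-last, ...), then keep every other character starting from the second (positions 2nd, 4th, 6th, ...).
On "jrqgxgy": the first step gives "jyrgqxg", and the second then gives "ygx".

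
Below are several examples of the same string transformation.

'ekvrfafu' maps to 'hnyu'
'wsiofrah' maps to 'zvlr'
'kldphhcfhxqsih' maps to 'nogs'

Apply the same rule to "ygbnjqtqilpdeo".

bjeq

Looking at the pairs, the operation is to shift every letter 3 places forward in the alphabet (wrapping around), then keep only the first 4 characters.
On "ygbnjqtqilpdeo": the first step gives "bjeqmtwtlosghr", and the second then gives "bjeq".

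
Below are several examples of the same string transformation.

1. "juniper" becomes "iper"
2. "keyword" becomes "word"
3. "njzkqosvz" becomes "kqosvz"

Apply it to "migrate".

rate

The rule is to delete the first 3 characters.
Doing the same to "migrate": "rate".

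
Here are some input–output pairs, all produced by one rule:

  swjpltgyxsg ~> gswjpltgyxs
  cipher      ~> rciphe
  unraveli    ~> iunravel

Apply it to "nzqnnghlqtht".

The pattern: move the last character to the front.
Applying that to "nzqnnghlqtht" gives "tnzqnnghlqth".

tnzqnnghlqth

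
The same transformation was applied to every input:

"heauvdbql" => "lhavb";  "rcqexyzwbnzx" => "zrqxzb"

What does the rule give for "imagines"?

Looking at the pairs, the operation is to keep every other character starting from the first (positions 1st, 3rd, 5th, ...), then move the last character to the front.
On "imagines": the first step gives "iaie", and the second then gives "eiai".

eiai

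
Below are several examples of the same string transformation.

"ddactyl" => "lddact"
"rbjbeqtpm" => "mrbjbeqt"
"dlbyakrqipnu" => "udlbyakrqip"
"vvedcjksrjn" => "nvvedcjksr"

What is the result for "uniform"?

The transformation: move the last character to the front, then delete the last character.
"uniform" → "munifor" → "munifo".

munifo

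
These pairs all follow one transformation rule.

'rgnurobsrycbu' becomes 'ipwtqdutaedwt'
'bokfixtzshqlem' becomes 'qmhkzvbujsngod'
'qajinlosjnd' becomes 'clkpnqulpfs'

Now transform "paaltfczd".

The transformation: shift every letter 2 places forward in the alphabet (wrapping around), then move the first character to the end.
For "paaltfczd", step one produces "rccnvhebf"; step two turns that into "ccnvhebfr".
(Check on "qajinlosjnd": → "sclkpnqulpf" → "clkpnqulpfs" ✓)

ccnvhebfr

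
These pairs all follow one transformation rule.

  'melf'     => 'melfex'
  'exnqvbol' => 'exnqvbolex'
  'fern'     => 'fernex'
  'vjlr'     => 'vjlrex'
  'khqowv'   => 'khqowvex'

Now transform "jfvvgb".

The pattern: append "ex".
Applying that to "jfvvgb" gives "jfvvgbex".

jfvvgbex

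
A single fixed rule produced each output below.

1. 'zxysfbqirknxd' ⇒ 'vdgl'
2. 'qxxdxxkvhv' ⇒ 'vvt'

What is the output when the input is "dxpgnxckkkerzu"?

Each output is the input with this applied: shift every letter 2 places backward in the alphabet (wrapping around), then keep one character in every 3, starting at position 2 (positions 2nd, 5th, 8th, ...).
Applying both steps to "dxpgnxckkkerzu": "bvnelvaiiicpxs", then "vlics".

vlics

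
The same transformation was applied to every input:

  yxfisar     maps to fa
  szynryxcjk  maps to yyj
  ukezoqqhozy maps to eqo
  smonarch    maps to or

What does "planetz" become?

at

In each case the input is transformed by: keep one character in every 3, starting at position 3 (positions 3rd, 6th, 9th, ...).
Doing the same to "planetz": "at".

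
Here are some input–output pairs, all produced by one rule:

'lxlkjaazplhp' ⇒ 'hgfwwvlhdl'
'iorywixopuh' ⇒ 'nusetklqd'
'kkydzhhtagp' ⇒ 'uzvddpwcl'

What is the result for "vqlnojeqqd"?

hjkfammz

The rule is to delete the first 2 characters, then shift every letter 4 places backward in the alphabet (wrapping around).
"vqlnojeqqd" → "lnojeqqd" → "hjkfammz".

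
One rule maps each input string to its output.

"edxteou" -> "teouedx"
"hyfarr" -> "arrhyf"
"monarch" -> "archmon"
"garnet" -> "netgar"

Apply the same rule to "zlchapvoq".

What's happening: move the first 3 characters to the end (rotate left by 3).
On "zlchapvoq" that produces "hapvoqzlc".

hapvoqzlc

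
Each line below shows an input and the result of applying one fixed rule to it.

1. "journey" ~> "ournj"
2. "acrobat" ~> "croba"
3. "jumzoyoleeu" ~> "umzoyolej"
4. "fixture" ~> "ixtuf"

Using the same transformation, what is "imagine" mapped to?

magii

The transformation: delete the last 2 characters, then move the first character to the end.
So "imagine" becomes "magii".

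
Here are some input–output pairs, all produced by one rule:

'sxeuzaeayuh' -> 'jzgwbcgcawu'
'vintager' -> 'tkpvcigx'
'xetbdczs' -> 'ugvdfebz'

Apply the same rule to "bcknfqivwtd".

Looking at the pairs, the operation is to shift every letter 2 places forward in the alphabet (wrapping around), then swap the first and last characters.
"bcknfqivwtd" → "demphskxyvf" → "femphskxyvd".

femphskxyvd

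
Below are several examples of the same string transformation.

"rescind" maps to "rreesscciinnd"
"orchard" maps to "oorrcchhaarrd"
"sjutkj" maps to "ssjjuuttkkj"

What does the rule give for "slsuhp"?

The transformation: double every character, then delete the last character.
Starting from "slsuhp": after the first operation, "ssllssuuhhpp"; after the second, "ssllssuuhhp".

ssllssuuhhp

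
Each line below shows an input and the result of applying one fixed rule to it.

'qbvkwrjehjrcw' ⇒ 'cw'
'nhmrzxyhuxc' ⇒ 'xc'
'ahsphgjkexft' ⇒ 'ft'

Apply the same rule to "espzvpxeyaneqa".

qa

Rule — keep only the last 2 characters.
So "espzvpxeyaneqa" becomes "qa".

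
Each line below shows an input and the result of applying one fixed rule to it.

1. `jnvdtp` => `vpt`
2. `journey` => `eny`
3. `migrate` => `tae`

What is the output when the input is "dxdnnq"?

Each output is the input with this applied: swap each adjacent pair of characters (1↔2, 3↔4, ...), then keep only the last 3 characters.
"dxdnnq" → "xdndqn" → "dqn".

dqn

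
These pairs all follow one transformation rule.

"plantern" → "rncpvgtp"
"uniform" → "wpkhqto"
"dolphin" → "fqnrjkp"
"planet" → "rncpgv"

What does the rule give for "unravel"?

wptcxgn

The pattern: shift every letter 2 places forward in the alphabet (wrapping around).
Doing the same to "unravel": "wptcxgn".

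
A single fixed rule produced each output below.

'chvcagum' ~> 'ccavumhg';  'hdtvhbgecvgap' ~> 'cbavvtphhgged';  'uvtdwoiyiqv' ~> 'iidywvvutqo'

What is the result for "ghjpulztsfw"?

hgfzwutsplj

In each case the input is transformed by: sort the characters into reverse alphabetical order, then move the last 3 characters to the front (rotate right by 3).
Working it through for "ghjpulztsfw": intermediate "zwutspljhgf", final "hgfzwutsplj".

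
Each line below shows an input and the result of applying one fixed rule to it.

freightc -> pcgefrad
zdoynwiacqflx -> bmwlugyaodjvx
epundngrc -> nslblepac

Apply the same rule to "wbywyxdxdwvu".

Looking at the pairs, the operation is to move the first character to the end, then shift every letter 2 places backward in the alphabet (wrapping around).
Working it through for "wbywyxdxdwvu": intermediate "bywyxdxdwvuw", final "zwuwvbvbutsu".

zwuwvbvbutsu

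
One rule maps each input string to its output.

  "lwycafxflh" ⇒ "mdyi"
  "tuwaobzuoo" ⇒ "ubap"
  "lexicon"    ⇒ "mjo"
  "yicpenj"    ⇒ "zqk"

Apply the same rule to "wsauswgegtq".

The pattern: keep one character in every 3, starting at position 1 (positions 1st, 4th, 7th, ...), then shift every letter 1 place forward in the alphabet (wrapping around).
Starting from "wsauswgegtq": after the first operation, "wugt"; after the second, "xvhu".

xvhu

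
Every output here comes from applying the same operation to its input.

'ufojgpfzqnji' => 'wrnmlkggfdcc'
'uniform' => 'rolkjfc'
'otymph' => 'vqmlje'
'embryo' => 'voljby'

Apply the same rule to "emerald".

In each case the input is transformed by: sort the characters into reverse alphabetical order, then shift every letter 3 places backward in the alphabet (wrapping around).
For "emerald", step one produces "rmleeda"; step two turns that into "ojibbax".

ojibbax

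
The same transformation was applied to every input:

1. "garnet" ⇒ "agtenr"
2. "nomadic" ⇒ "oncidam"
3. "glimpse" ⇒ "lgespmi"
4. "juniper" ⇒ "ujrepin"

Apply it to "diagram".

idmarga

Rule — move the first 2 characters to the end (rotate left by 2), then reverse the string.
For "diagram", step one produces "agramdi"; step two turns that into "idmarga".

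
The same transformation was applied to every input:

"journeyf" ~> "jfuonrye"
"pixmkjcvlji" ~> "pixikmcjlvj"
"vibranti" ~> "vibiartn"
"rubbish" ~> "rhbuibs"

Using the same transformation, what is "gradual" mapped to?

glaruda

Looking at the pairs, the operation is to move the last character to the front, then swap each adjacent pair of characters (1↔2, 3↔4, ...).
On "gradual": the first step gives "lgradua", and the second then gives "glaruda".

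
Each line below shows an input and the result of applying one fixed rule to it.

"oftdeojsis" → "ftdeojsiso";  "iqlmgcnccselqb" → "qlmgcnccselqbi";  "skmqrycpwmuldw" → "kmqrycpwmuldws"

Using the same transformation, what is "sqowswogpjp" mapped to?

qowswogpjps

The pattern: move the first character to the end.
So "sqowswogpjp" becomes "qowswogpjps".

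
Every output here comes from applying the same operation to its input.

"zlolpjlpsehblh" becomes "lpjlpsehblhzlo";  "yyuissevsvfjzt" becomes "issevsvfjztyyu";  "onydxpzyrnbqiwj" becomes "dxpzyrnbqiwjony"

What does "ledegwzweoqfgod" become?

The pattern: move the first 3 characters to the end (rotate left by 3).
On "ledegwzweoqfgod" that produces "egwzweoqfgodled".

egwzweoqfgodled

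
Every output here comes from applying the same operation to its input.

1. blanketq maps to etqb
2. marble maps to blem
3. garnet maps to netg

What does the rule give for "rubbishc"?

What's happening: move the first character to the end, then keep only the last 4 characters.
Applying both steps to "rubbishc": "ubbishcr", then "shcr".

shcr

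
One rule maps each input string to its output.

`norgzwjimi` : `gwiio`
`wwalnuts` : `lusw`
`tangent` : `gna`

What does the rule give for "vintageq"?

tgqi

The transformation: keep every other character starting from the second (positions 2nd, 4th, 6th, ...), then move the first character to the end.
"vintageq" → "itgq" → "tgqi".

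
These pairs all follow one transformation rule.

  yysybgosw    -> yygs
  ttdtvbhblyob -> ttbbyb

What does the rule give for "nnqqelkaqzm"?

What's happening: keep every other character starting from the second (positions 2nd, 4th, 6th, ...).
On "nnqqelkaqzm" that produces "nqlaz".

nqlaz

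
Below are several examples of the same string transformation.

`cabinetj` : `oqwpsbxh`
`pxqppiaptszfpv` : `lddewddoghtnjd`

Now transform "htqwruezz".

What's happening: swap each adjacent pair of characters (1↔2, 3↔4, ...), then shift every letter 12 places backward in the alphabet (wrapping around).
So "htqwruezz" becomes "hvkeifnsn".

hvkeifnsn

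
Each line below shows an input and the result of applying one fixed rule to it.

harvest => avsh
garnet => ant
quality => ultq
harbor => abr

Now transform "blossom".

In each case the input is transformed by: move the first character to the end, then keep every other character starting from the first (positions 1st, 3rd, 5th, ...).
So "blossom" becomes "lsob".

lsob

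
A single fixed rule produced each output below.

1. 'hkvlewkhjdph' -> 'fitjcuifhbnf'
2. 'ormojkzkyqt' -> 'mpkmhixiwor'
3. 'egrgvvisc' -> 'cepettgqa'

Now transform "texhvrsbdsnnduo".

rcvftpqzbqllbsm

Each output is the input with this applied: shift every letter 2 places backward in the alphabet (wrapping around).
Applying that to "texhvrsbdsnnduo" gives "rcvftpqzbqllbsm".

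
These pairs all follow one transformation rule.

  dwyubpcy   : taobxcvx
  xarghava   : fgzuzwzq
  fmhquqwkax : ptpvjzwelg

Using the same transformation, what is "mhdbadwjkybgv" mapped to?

Each output is the input with this applied: shift every letter 1 place backward in the alphabet (wrapping around), then move the first 3 characters to the end (rotate left by 3).
Applying both steps to "mhdbadwjkybgv": "lgcazcvijxafu", then "azcvijxafulgc".

azcvijxafulgc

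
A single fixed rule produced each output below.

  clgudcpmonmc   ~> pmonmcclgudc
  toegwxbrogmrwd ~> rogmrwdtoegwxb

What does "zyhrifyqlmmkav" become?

The rule is to swap the front and back halves of the string.
Applying that to "zyhrifyqlmmkav" gives "qlmmkavzyhrify".

qlmmkavzyhrify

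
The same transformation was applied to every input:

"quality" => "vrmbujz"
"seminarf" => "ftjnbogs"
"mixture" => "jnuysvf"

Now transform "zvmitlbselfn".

In each case the input is transformed by: swap each adjacent pair of characters (1↔2, 3↔4, ...), then shift every letter 1 place forward in the alphabet (wrapping around).
Applying both steps to "zvmitlbselfn": "vzimltsblenf", then "wajnmutcmfog".
(Check on "mixture": → "imtxrue" → "jnuysvf" ✓)

wajnmutcmfog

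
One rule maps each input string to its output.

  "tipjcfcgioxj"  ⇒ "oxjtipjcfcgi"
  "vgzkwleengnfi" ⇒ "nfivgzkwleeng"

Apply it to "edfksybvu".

In each case the input is transformed by: move the last 3 characters to the front (rotate right by 3).
Applying that to "edfksybvu" gives "bvuedfksy".

bvuedfksy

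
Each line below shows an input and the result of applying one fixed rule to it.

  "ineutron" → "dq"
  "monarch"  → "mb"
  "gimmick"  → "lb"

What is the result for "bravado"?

zc

What's happening: shift every letter 1 place backward in the alphabet (wrapping around), then keep one character in every 3, starting at position 3 (positions 3rd, 6th, 9th, ...).
So "bravado" becomes "zc".
(Check on "ineutron": → "hmdtsqnm" → "dq" ✓)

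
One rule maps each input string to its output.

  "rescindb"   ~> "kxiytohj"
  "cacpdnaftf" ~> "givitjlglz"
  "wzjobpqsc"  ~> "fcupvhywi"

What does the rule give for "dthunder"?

zjanjtxk

The pattern: shift every letter 6 places forward in the alphabet (wrapping around), then swap each adjacent pair of characters (1↔2, 3↔4, ...).
On "dthunder": the first step gives "jznatjkx", and the second then gives "zjanjtxk".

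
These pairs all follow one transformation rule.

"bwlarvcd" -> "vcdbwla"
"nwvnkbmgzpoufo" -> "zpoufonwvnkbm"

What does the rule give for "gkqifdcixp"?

What's happening: swap the front and back halves of the string, then delete the first character.
Applying both steps to "gkqifdcixp": "dcixpgkqif", then "cixpgkqif".
(Check on "nwvnkbmgzpoufo": → "gzpoufonwvnkbm" → "zpoufonwvnkbm" ✓)

cixpgkqif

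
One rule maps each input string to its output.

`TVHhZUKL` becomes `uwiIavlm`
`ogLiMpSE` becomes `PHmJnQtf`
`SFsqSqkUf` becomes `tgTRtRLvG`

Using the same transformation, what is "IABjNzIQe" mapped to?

In each case the input is transformed by: shift every letter 1 place forward in the alphabet (wrapping around), then flip the case of every letter.
On "IABjNzIQe": the first step gives "JBCkOaJRf", and the second then gives "jbcKoAjrF".
(Check on "TVHhZUKL": → "UWIiAVLM" → "uwiIavlm" ✓)

jbcKoAjrF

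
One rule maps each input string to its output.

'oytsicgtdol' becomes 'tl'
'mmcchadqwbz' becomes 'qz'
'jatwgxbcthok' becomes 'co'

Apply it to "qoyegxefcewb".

The rule is to keep one character in every 3, starting at position 2 (positions 2nd, 5th, 8th, ...), then delete the first 2 characters.
Working it through for "qoyegxefcewb": intermediate "ogfw", final "fw".

fw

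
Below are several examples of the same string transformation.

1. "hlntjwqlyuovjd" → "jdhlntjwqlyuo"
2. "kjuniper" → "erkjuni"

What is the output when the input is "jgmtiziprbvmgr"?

grjgmtiziprbv

Looking at the pairs, the operation is to move the last 2 characters to the front (rotate right by 2), then delete the last character.
On "jgmtiziprbvmgr" that produces "grjgmtiziprbv".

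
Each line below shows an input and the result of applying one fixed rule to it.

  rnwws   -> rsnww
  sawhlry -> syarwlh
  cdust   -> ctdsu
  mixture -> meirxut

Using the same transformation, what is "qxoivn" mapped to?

qnxvoi

In each case the input is transformed by: take characters alternately from the front and the back (1st, last, 2nd, 2nd-last, ...).
Applying that to "qxoivn" gives "qnxvoi".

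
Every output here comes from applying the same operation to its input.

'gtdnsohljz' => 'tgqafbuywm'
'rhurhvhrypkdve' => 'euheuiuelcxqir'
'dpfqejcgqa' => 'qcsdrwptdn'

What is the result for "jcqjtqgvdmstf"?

The pattern: shift every letter 13 places forward in the alphabet (wrapping around) — i.e. ROT13.
For "jcqjtqgvdmstf" the result is "wpdwgdtiqzfgs".

wpdwgdtiqzfgs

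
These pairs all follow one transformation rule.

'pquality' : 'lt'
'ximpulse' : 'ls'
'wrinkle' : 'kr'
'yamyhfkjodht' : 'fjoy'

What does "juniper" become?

The rule is to sort the characters into alphabetical order, then keep one character in every 3, starting at position 3 (positions 3rd, 6th, 9th, ...).
So "juniper" becomes "jr".

jr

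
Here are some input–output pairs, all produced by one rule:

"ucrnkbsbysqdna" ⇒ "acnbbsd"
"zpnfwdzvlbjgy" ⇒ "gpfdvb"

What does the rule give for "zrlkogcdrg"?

grkgd

Each output is the input with this applied: keep every other character starting from the second (positions 2nd, 4th, 6th, ...), then move the last character to the front.
On "zrlkogcdrg": the first step gives "rkgdg", and the second then gives "grkgd".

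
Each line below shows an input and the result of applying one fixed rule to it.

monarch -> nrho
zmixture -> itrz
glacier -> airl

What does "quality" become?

Looking at the pairs, the operation is to move the first 2 characters to the end (rotate left by 2), then keep every other character starting from the first (positions 1st, 3rd, 5th, ...).
On "quality" that produces "aiyu".

aiyu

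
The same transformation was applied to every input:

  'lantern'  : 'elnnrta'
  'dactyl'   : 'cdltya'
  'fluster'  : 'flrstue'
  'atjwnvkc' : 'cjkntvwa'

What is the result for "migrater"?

egimrrta

Looking at the pairs, the operation is to sort the characters into alphabetical order, then move the first character to the end.
"migrater" → "egimrrta".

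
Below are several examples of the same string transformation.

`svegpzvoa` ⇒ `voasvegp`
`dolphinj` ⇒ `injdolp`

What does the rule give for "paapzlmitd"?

itdpaapzl

What's happening: move the last 3 characters to the front (rotate right by 3), then delete the last character.
Working it through for "paapzlmitd": intermediate "itdpaapzlm", final "itdpaapzl".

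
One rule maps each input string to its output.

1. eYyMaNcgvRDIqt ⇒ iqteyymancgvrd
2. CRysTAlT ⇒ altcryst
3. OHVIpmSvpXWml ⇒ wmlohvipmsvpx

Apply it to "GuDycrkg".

Each output is the input with this applied: move the last 3 characters to the front (rotate right by 3), then convert every letter to lowercase.
On "GuDycrkg": the first step gives "rkgGuDyc", and the second then gives "rkggudyc".

rkggudyc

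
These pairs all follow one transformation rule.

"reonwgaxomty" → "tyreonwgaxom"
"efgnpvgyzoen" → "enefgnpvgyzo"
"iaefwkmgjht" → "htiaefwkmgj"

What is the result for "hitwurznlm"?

Looking at the pairs, the operation is to move the last 2 characters to the front (rotate right by 2).
For "hitwurznlm" the result is "lmhitwurzn".

lmhitwurzn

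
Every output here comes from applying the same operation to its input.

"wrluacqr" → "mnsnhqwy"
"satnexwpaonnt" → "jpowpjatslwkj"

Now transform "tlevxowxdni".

The transformation: move the last 2 characters to the front (rotate right by 2), then shift every letter 4 places backward in the alphabet (wrapping around).
Applying both steps to "tlevxowxdni": "nitlevxowxd", then "jephartkstz".

jephartkstz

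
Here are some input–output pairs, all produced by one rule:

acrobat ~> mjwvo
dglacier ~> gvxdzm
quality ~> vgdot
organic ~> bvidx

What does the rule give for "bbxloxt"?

sgjso

Looking at the pairs, the operation is to shift every letter 5 places backward in the alphabet (wrapping around), then delete the first 2 characters.
Starting from "bbxloxt": after the first operation, "wwsgjso"; after the second, "sgjso".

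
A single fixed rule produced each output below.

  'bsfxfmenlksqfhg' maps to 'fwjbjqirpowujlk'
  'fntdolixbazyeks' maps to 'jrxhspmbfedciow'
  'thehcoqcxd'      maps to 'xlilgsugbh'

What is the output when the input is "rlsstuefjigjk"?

vpwwxyijnmkno

The rule is to shift every letter 4 places forward in the alphabet (wrapping around).
So "rlsstuefjigjk" becomes "vpwwxyijnmkno".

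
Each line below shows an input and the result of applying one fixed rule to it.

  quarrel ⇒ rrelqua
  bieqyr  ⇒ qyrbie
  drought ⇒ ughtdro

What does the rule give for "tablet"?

Looking at the pairs, the operation is to move the first 3 characters to the end (rotate left by 3).
On "tablet" that produces "lettab".

lettab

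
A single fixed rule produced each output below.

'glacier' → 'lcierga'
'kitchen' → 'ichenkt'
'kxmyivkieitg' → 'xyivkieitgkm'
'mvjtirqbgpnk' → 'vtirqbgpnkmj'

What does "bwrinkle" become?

winklebr

Rule — move the first 2 characters to the end (rotate left by 2), then swap the first and last characters.
"bwrinkle" → "winklebr".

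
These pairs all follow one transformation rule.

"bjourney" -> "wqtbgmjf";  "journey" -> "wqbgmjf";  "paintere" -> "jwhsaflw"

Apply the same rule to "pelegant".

The rule is to shift every letter 8 places backward in the alphabet (wrapping around), then move the last 2 characters to the front (rotate right by 2).
On "pelegant": the first step gives "hwdwysfl", and the second then gives "flhwdwys".

flhwdwys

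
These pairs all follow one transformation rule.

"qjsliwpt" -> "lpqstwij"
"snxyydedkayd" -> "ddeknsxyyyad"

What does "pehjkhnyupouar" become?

The pattern: sort the characters into alphabetical order, then move the first 2 characters to the end (rotate left by 2).
Starting from "pehjkhnyupouar": after the first operation, "aehhjknoppruuy"; after the second, "hhjknoppruuyae".

hhjknoppruuyae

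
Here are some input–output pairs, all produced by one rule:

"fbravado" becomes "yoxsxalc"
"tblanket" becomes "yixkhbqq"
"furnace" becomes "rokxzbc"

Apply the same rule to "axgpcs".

udmzpx

The transformation: shift every letter 3 places backward in the alphabet (wrapping around), then move the first character to the end.
Applying both steps to "axgpcs": "xudmzp", then "udmzpx".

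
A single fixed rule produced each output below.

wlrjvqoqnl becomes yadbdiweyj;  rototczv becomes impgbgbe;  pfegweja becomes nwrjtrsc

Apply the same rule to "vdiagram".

znetnvqi

The transformation: shift every letter 13 places forward in the alphabet (wrapping around) — i.e. ROT13, then reverse the string.
Working it through for "vdiagram": intermediate "iqvntenz", final "znetnvqi".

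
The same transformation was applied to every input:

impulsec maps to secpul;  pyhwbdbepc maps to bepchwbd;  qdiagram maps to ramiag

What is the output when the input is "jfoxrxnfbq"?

The pattern: delete the first 2 characters, then swap the front and back halves of the string.
"jfoxrxnfbq" → "oxrxnfbq" → "nfbqoxrx".

nfbqoxrx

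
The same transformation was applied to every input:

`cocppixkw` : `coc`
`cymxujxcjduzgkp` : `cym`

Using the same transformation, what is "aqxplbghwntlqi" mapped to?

The transformation: keep only the first 3 characters.
Doing the same to "aqxplbghwntlqi": "aqx".

aqx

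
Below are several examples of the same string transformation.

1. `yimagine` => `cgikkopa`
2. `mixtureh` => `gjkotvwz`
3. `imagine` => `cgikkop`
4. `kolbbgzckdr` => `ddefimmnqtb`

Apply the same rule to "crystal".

The pattern: sort the characters into alphabetical order, then shift every letter 2 places forward in the alphabet (wrapping around).
For "crystal", step one produces "aclrsty"; step two turns that into "centuva".

centuva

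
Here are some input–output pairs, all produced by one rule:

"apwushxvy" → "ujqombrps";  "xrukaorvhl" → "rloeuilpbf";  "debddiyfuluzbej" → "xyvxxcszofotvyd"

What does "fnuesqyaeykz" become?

The rule is to shift every letter 6 places backward in the alphabet (wrapping around).
For "fnuesqyaeykz" the result is "zhoymksuyset".

zhoymksuyset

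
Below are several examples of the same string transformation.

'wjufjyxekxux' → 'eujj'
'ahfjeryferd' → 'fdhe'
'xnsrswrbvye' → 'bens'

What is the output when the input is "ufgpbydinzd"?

idfb

The pattern: keep one character in every 3, starting at position 2 (positions 2nd, 5th, 8th, ...), then move the last 2 characters to the front (rotate right by 2).
Working it through for "ufgpbydinzd": intermediate "fbid", final "idfb".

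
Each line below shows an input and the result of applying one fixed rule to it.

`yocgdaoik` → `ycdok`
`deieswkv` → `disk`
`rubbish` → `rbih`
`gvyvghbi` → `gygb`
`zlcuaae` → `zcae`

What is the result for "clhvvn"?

Rule — keep every other character starting from the first (positions 1st, 3rd, 5th, ...).
Applying that to "clhvvn" gives "chv".

chv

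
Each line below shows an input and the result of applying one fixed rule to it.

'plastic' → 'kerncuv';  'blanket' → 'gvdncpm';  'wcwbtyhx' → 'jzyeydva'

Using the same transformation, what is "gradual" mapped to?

cnitcfw

The rule is to shift every letter 2 places forward in the alphabet (wrapping around), then move the last 2 characters to the front (rotate right by 2).
"gradual" → "itcfwcn" → "cnitcfw".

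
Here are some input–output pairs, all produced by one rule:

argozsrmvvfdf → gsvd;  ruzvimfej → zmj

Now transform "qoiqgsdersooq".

isro

The transformation: keep one character in every 3, starting at position 3 (positions 3rd, 6th, 9th, ...).
On "qoiqgsdersooq" that produces "isro".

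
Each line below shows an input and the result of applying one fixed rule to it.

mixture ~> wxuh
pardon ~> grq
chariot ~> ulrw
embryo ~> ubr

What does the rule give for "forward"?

zdug

The transformation: delete the first 3 characters, then shift every letter 3 places forward in the alphabet (wrapping around).
For "forward" the result is "zdug".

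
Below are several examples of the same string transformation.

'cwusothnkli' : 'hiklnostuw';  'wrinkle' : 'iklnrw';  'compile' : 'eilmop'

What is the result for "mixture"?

Each output is the input with this applied: sort the characters into alphabetical order, then delete the first character.
"mixture" → "eimrtux" → "imrtux".

imrtux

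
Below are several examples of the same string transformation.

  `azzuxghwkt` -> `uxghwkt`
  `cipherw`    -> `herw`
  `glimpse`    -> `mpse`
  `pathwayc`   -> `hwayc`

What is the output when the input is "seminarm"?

inarm

The pattern: delete the first 3 characters.
On "seminarm" that produces "inarm".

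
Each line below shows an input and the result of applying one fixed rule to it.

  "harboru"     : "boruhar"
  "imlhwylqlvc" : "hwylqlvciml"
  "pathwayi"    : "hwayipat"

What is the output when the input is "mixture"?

turemix

What's happening: move the first 3 characters to the end (rotate left by 3).
Applying that to "mixture" gives "turemix".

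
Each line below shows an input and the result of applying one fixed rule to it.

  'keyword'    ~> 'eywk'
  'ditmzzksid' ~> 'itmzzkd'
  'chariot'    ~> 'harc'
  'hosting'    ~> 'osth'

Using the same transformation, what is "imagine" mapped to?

The pattern: delete the last 3 characters, then move the first character to the end.
For "imagine", step one produces "imag"; step two turns that into "magi".

magi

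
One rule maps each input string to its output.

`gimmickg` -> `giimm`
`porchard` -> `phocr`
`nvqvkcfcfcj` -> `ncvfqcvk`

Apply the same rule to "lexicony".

The transformation: delete the last 3 characters, then take characters alternately from the front and the back (1st, last, 2nd, 2nd-last, ...).
"lexicony" → "lexic" → "lceix".

lceix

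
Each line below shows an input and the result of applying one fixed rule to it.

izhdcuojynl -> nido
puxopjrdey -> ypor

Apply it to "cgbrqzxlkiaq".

What's happening: keep one character in every 3, starting at position 1 (positions 1st, 4th, 7th, ...), then move the last character to the front.
On "cgbrqzxlkiaq": the first step gives "crxi", and the second then gives "icrx".

icrx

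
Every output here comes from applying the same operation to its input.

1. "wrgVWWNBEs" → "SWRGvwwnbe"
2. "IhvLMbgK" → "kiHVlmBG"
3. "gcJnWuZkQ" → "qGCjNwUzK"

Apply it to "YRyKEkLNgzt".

Each output is the input with this applied: move the last character to the front, then flip the case of every letter.
On "YRyKEkLNgzt": the first step gives "tYRyKEkLNgz", and the second then gives "TyrYkeKlnGZ".

TyrYkeKlnGZ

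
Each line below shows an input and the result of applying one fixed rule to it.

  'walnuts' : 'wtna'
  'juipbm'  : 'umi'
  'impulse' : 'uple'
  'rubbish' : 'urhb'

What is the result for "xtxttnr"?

The transformation: sort the characters into reverse alphabetical order, then keep every other character starting from the first (positions 1st, 3rd, 5th, ...).
On "xtxttnr" that produces "xttn".

xttn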